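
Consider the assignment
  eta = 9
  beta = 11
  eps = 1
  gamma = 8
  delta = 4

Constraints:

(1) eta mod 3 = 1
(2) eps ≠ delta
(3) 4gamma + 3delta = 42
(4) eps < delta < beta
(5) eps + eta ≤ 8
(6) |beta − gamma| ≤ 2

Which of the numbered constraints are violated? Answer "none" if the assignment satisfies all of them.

(1) 9 mod 3 = 0, not 1 — violated.
(2) eps = 1, delta = 4; distinct — OK.
(3) 4gamma + 3delta = 4(8) + 3(4) = 44, not 42 — violated.
(4) values 1 < 4 < 11 — OK.
(5) eps + eta = 1 + 9 = 10; 10 > 8, bound 8 not met — violated.
(6) |11 − 8| = 3; 3 > 2, exceeds bound 2 — violated.

Constraints 1, 3, 5, 6 do not hold.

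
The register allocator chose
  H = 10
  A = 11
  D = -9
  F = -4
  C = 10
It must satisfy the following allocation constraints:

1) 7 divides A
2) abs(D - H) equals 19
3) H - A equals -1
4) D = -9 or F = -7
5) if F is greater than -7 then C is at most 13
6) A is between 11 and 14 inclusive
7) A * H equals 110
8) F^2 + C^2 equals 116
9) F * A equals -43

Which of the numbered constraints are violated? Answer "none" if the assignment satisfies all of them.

1) 11 = 7*1 + 4, so 7 does not divide 11 — fails.
2) abs(-9 - 10) = 19 — holds.
3) H - A = 10 - 11 = -1 — holds.
4) D = -9 = -9 (first disjunct) — holds.
5) F = -4 > -7, so we need C ≤ 13; C = 10 ≤ 13 — holds.
6) A = 11 lies in [11, 14] — holds.
7) A * H = 11 * 10 = 110 — holds.
8) F^2 + C^2 = (-4)^2 + 10^2 = 16 + 100 = 116 — holds.
9) F * A = -4 * 11 = -44, not -43 — fails.

Constraints 1 and 9 are violated.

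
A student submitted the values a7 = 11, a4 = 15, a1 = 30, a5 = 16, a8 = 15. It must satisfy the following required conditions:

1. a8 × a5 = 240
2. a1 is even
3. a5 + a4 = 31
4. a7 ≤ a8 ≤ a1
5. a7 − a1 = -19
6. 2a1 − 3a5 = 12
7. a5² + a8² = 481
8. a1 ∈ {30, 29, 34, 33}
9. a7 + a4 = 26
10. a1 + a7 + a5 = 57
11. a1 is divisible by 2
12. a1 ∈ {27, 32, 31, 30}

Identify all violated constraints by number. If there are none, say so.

None — every constraint holds.

1. a8 × a5 = 15 × 16 = 240 — satisfied.
2. a1 = 30 is even — satisfied.
3. a5 + a4 = 16 + 15 = 31 — satisfied.
4. values 11 ≤ 15 ≤ 30 — satisfied.
5. a7 − a1 = 11 − 30 = -19 — satisfied.
6. 2a1 − 3a5 = 2(30) − 3(16) = 12 — satisfied.
7. a5² + a8² = 16² + 15² = 256 + 225 = 481 — satisfied.
8. a1 = 30 is in {30, 29, 34, 33} — satisfied.
9. a7 + a4 = 11 + 15 = 26 — satisfied.
10. a1 + a7 + a5 = 30 + 11 + 16 = 57 — satisfied.
11. 30 / 2 = 15, so 2 divides 30 — satisfied.
12. a1 = 30 is in {27, 32, 31, 30} — satisfied.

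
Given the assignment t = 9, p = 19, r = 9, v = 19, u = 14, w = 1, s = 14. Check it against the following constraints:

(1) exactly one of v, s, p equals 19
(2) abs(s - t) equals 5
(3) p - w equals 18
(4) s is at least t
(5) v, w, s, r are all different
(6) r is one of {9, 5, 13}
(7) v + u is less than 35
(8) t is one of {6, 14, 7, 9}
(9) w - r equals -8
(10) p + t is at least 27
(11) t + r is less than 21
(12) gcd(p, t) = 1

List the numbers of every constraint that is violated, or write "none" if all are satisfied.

(1) v=19, s=14, p=19; 2 of them equal 19, not exactly one — fails.
(2) abs(14 - 9) = 5 — holds.
(3) p - w = 19 - 1 = 18 — holds.
(4) s = 14, t = 9; 14 ≥ 9 — holds.
(5) values 19, 1, 14, 9 are pairwise distinct — holds.
(6) r = 9 is in {9, 5, 13} — holds.
(7) v + u = 19 + 14 = 33; 33 < 35 — holds.
(8) t = 9 is in {6, 14, 7, 9} — holds.
(9) w - r = 1 - 9 = -8 — holds.
(10) p + t = 19 + 9 = 28; 28 ≥ 27 — holds.
(11) t + r = 9 + 9 = 18; 18 < 21 — holds.
(12) gcd(19, 9) = 1 — holds.

Violated: 1.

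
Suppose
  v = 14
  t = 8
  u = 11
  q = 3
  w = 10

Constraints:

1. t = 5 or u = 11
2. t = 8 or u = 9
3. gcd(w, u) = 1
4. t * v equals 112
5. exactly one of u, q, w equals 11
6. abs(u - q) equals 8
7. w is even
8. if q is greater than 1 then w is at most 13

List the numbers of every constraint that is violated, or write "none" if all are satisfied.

1. t = 8 ≠ 5, but u = 11 = 11 (second disjunct)  yes
2. t = 8 = 8 (first disjunct)  yes
3. gcd(10, 11) = 1  yes
4. t * v = 8 * 14 = 112  yes
5. u=11, q=3, w=10; 1 of them equals 11  yes
6. abs(11 - 3) = 8  yes
7. w = 10 is even  yes
8. q = 3 > 1, so we need w ≤ 13; w = 10 ≤ 13  yes

The assignment satisfies every constraint.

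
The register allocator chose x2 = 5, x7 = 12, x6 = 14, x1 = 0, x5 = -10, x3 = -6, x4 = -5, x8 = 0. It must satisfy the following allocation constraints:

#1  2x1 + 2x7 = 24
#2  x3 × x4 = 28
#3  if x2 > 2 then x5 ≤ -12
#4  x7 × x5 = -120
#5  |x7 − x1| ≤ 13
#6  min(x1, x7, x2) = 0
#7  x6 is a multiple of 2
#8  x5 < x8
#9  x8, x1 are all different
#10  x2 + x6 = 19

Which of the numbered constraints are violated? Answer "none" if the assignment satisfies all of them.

#1 2x1 + 2x7 = 2(0) + 2(12) = 24 — holds.
#2 x3 × x4 = -6 × (-5) = 30, not 28 — does not hold.
#3 x2 = 5 > 2, so we need x5 ≤ -12; but x5 = -10 > -12 — does not hold.
#4 x7 × x5 = 12 × (-10) = -120 — holds.
#5 |12 − 0| = 12; 12 ≤ 13 — holds.
#6 min(0, 12, 5) = 0 — holds.
#7 14 / 2 = 7, so 2 divides 14 — holds.
#8 x5 = -10, x8 = 0; -10 < 0 — holds.
#9 x8 = x1 = 0, not all different — does not hold.
#10 x2 + x6 = 5 + 14 = 19 — holds.

Violated: 2, 3, and 9.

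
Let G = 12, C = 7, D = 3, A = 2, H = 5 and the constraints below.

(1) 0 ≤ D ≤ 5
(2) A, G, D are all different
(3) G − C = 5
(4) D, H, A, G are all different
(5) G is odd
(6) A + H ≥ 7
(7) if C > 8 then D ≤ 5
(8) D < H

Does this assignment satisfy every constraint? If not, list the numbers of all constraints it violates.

(1) D = 3 lies in [0, 5] — OK.
(2) values 2, 12, 3 are pairwise distinct — OK.
(3) G − C = 12 − 7 = 5 — OK.
(4) values 3, 5, 2, 12 are pairwise distinct — OK.
(5) G = 12 is even — violated.
(6) A + H = 2 + 5 = 7; 7 ≥ 7 — OK.
(7) C = 7, not > 8; antecedent false, conditional vacuously true — OK.
(8) D = 3, H = 5; 3 < 5 — OK.

Violated: 5.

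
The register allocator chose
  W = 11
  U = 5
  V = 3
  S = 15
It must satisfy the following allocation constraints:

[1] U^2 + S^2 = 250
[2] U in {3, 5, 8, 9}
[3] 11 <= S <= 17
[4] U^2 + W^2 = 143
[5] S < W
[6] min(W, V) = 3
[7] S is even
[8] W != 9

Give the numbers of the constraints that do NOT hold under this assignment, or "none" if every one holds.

[1] U^2 + S^2 = 5^2 + 15^2 = 25 + 225 = 250  true
[2] U = 5 is in {3, 5, 8, 9}  true
[3] S = 15 lies in [11, 17]  true
[4] U^2 + W^2 = 5^2 + 11^2 = 25 + 121 = 146, not 143  false
[5] S = 15, W = 11; 15 ≥ 11 (want <)  false
[6] min(11, 3) = 3  true
[7] S = 15 is odd  false
[8] W = 11, and 11 ≠ 9  true

Constraints 4, 5, 7 do not hold.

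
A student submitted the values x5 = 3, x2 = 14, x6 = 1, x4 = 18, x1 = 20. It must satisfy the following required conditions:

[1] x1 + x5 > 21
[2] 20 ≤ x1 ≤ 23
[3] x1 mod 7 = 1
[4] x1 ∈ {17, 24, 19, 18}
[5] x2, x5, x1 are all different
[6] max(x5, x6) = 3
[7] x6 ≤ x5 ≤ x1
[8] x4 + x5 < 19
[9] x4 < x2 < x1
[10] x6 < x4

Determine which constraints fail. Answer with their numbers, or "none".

[1] x1 + x5 = 20 + 3 = 23; 23 > 21  holds
[2] x1 = 20 lies in [20, 23]  holds
[3] 20 mod 7 = 6, not 1  fails
[4] x1 = 20 is not in {17, 24, 19, 18}  fails
[5] values 14, 3, 20 are pairwise distinct  holds
[6] max(3, 1) = 3  holds
[7] values 1 ≤ 3 ≤ 20  holds
[8] x4 + x5 = 18 + 3 = 21; 21 ≥ 19, bound 19 not met  fails
[9] values 18, 14, 20; x4 = 18 is not < x2 = 14  fails
[10] x6 = 1, x4 = 18; 1 < 18  holds

The assignment fails constraints 3, 4, 8, and 9.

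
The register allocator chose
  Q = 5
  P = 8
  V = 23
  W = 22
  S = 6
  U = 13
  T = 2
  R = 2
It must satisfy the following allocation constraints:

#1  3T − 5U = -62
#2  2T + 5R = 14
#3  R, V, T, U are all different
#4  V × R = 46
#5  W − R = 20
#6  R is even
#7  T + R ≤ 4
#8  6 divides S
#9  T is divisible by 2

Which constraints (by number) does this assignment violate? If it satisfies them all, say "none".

#1 3T − 5U = 3(2) − 5(13) = -59, not -62 — fails.
#2 2T + 5R = 2(2) + 5(2) = 14 — holds.
#3 R = T = 2, not all different — fails.
#4 V × R = 23 × 2 = 46 — holds.
#5 W − R = 22 − 2 = 20 — holds.
#6 R = 2 is even — holds.
#7 T + R = 2 + 2 = 4; 4 ≤ 4 — holds.
#8 6 / 6 = 1, so 6 divides 6 — holds.
#9 2 / 2 = 1, so 2 divides 2 — holds.

Violated: 1 and 3.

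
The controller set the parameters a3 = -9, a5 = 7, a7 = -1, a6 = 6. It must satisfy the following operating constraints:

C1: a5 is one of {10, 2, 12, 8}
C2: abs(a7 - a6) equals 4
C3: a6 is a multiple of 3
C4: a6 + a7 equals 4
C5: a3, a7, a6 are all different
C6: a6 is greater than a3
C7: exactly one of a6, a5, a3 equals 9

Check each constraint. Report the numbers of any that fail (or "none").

C1: a5 = 7 is not in {10, 2, 12, 8} — violated.
C2: abs(-1 - 6) = 7, not 4 — violated.
C3: 6 / 3 = 2, so 3 divides 6 — OK.
C4: a6 + a7 = 6 + (-1) = 5, not 4 — violated.
C5: values -9, -1, 6 are pairwise distinct — OK.
C6: a6 = 6, a3 = -9; 6 > -9 — OK.
C7: a6=6, a5=7, a3=-9; 0 of them equal 9, not exactly one — violated.

Constraints 1, 2, 4, and 7 do not hold.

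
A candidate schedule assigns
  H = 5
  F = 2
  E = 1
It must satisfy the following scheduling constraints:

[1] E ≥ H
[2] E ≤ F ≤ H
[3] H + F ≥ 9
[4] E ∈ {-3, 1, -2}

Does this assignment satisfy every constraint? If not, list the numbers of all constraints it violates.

[1] E = 1, H = 5; 1 < 5 (want ≥) — does not hold.
[2] values 1 ≤ 2 ≤ 5 — holds.
[3] H + F = 5 + 2 = 7; 7 < 9, bound 9 not met — does not hold.
[4] E = 1 is in {-3, 1, -2} — holds.

The assignment fails constraints 1 and 3.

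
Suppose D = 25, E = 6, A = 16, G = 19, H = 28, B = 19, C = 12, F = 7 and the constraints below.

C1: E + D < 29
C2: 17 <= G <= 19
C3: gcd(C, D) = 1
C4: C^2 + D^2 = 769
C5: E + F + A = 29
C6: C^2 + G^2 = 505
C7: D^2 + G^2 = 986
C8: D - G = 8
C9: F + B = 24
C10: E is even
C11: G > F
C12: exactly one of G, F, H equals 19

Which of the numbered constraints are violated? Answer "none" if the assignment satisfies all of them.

Constraints 1, 8, and 9 are violated.

C1: E + D = 6 + 25 = 31; 31 ≥ 29, bound 29 not met  FAIL
C2: G = 19 lies in [17, 19]  OK
C3: gcd(12, 25) = 1  OK
C4: C^2 + D^2 = 12^2 + 25^2 = 144 + 625 = 769  OK
C5: E + F + A = 6 + 7 + 16 = 29  OK
C6: C^2 + G^2 = 12^2 + 19^2 = 144 + 361 = 505  OK
C7: D^2 + G^2 = 25^2 + 19^2 = 625 + 361 = 986  OK
C8: D - G = 25 - 19 = 6, not 8  FAIL
C9: F + B = 7 + 19 = 26, not 24  FAIL
C10: E = 6 is even  OK
C11: G = 19, F = 7; 19 > 7  OK
C12: G=19, F=7, H=28; 1 of them equals 19  OK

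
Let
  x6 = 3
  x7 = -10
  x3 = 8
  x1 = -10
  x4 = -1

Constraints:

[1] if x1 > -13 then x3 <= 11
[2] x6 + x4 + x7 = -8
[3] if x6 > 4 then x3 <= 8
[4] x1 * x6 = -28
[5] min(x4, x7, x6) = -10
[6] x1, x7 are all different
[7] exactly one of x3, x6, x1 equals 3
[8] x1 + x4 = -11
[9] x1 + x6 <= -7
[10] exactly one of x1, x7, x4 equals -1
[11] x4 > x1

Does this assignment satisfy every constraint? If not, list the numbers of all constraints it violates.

Constraints 4 and 6 are violated.

[1] x1 = -10 > -13, so we need x3 ≤ 11; x3 = 8 ≤ 11  OK
[2] x6 + x4 + x7 = 3 + (-1) + (-10) = -8  OK
[3] x6 = 3, not > 4; antecedent false, conditional vacuously true  OK
[4] x1 * x6 = -10 * 3 = -30, not -28  FAIL
[5] min(-1, -10, 3) = -10  OK
[6] x1 = x7 = -10, not all different  FAIL
[7] x3=8, x6=3, x1=-10; 1 of them equals 3  OK
[8] x1 + x4 = -10 + (-1) = -11  OK
[9] x1 + x6 = -10 + 3 = -7; -7 ≤ -7  OK
[10] x1=-10, x7=-10, x4=-1; 1 of them equals -1  OK
[11] x4 = -1, x1 = -10; -1 > -10  OK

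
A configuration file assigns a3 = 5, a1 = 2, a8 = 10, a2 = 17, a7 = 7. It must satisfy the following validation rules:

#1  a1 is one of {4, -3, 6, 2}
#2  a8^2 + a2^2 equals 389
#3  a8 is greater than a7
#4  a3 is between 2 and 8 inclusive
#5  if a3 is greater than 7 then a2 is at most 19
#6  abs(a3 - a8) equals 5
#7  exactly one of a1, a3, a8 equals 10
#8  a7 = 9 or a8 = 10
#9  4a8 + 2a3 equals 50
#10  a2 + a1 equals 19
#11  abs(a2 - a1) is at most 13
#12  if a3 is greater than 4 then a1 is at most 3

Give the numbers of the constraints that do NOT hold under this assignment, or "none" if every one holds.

#1 a1 = 2 is in {4, -3, 6, 2}  holds
#2 a8^2 + a2^2 = 10^2 + 17^2 = 100 + 289 = 389  holds
#3 a8 = 10, a7 = 7; 10 > 7  holds
#4 a3 = 5 lies in [2, 8]  holds
#5 a3 = 5, not > 7; antecedent false, conditional vacuously true  holds
#6 abs(5 - 10) = 5  holds
#7 a1=2, a3=5, a8=10; 1 of them equals 10  holds
#8 a7 = 7 ≠ 9, but a8 = 10 = 10 (second disjunct)  holds
#9 4a8 + 2a3 = 4(10) + 2(5) = 50  holds
#10 a2 + a1 = 17 + 2 = 19  holds
#11 abs(17 - 2) = 15; 15 > 13, exceeds bound 13  fails
#12 a3 = 5 > 4, so we need a1 ≤ 3; a1 = 2 ≤ 3  holds

No — constraint 11 is not satisfied.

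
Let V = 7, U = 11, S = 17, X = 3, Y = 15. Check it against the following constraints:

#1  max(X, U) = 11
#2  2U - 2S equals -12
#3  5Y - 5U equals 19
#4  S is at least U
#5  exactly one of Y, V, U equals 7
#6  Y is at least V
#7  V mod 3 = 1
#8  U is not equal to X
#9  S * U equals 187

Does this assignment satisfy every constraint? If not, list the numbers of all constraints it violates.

No — constraint 3 is not satisfied.

#1 max(3, 11) = 11  yes
#2 2U - 2S = 2(11) - 2(17) = -12  yes
#3 5Y - 5U = 5(15) - 5(11) = 20, not 19  no
#4 S = 17, U = 11; 17 ≥ 11  yes
#5 Y=15, V=7, U=11; 1 of them equals 7  yes
#6 Y = 15, V = 7; 15 ≥ 7  yes
#7 7 mod 3 = 1  yes
#8 U = 11, X = 3; distinct  yes
#9 S * U = 17 * 11 = 187  yes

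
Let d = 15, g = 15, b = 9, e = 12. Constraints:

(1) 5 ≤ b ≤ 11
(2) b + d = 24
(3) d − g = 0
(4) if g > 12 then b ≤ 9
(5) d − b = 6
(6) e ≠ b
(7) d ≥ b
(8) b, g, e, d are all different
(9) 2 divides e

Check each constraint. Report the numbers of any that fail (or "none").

(1) b = 9 lies in [5, 11] — OK.
(2) b + d = 9 + 15 = 24 — OK.
(3) d − g = 15 − 15 = 0 — OK.
(4) g = 15 > 12, so we need b ≤ 9; b = 9 ≤ 9 — OK.
(5) d − b = 15 − 9 = 6 — OK.
(6) e = 12, b = 9; distinct — OK.
(7) d = 15, b = 9; 15 ≥ 9 — OK.
(8) g = d = 15, not all different — violated.
(9) 12 / 2 = 6, so 2 divides 12 — OK.

Violated: 8.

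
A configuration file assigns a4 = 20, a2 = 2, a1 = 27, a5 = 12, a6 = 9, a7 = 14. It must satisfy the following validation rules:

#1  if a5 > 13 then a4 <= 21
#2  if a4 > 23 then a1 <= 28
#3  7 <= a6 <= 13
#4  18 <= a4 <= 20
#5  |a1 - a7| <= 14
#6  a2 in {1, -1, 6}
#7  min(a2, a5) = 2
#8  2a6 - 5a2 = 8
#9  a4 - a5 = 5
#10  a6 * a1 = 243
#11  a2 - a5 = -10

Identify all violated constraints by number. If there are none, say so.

No — constraints 6 and 9 are not satisfied.

#1 a5 = 12, not > 13; antecedent false, conditional vacuously true  ✓
#2 a4 = 20, not > 23; antecedent false, conditional vacuously true  ✓
#3 a6 = 9 lies in [7, 13]  ✓
#4 a4 = 20 lies in [18, 20]  ✓
#5 |27 - 14| = 13; 13 ≤ 14  ✓
#6 a2 = 2 is not in {1, -1, 6}  ✗
#7 min(2, 12) = 2  ✓
#8 2a6 - 5a2 = 2(9) - 5(2) = 8  ✓
#9 a4 - a5 = 20 - 12 = 8, not 5  ✗
#10 a6 * a1 = 9 * 27 = 243  ✓
#11 a2 - a5 = 2 - 12 = -10  ✓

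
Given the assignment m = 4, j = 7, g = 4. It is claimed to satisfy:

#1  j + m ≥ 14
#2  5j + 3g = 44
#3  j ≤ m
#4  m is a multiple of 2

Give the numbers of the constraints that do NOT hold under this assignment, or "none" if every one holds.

No — constraints 1, 2, and 3 are not satisfied.

#1 j + m = 7 + 4 = 11; 11 < 14, bound 14 not met  FAIL
#2 5j + 3g = 5(7) + 3(4) = 47, not 44  FAIL
#3 j = 7, m = 4; 7 > 4 (want ≤)  FAIL
#4 4 / 2 = 2, so 2 divides 4  OK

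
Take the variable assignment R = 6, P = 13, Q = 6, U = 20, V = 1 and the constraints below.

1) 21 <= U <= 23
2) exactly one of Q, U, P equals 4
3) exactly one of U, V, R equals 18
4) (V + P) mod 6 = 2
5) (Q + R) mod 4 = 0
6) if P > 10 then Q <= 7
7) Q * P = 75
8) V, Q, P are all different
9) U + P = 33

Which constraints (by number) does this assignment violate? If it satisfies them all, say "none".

1) U = 20 is outside [21, 23]  ✘
2) Q=6, U=20, P=13; 0 of them equal 4, not exactly one  ✘
3) U=20, V=1, R=6; 0 of them equal 18, not exactly one  ✘
4) V + P = 14; 14 mod 6 = 2  ✔
5) Q + R = 12; 12 mod 4 = 0  ✔
6) P = 13 > 10, so we need Q ≤ 7; Q = 6 ≤ 7  ✔
7) Q * P = 6 * 13 = 78, not 75  ✘
8) values 1, 6, 13 are pairwise distinct  ✔
9) U + P = 20 + 13 = 33  ✔

No — constraints 1, 2, 3, and 7 are not satisfied.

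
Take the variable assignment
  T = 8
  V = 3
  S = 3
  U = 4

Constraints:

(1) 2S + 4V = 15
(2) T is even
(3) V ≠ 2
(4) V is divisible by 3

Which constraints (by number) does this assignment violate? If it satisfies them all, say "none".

Constraint 1 does not hold.

(1) 2S + 4V = 2(3) + 4(3) = 18, not 15 — does not hold.
(2) T = 8 is even — holds.
(3) V = 3, and 3 ≠ 2 — holds.
(4) 3 / 3 = 1, so 3 divides 3 — holds.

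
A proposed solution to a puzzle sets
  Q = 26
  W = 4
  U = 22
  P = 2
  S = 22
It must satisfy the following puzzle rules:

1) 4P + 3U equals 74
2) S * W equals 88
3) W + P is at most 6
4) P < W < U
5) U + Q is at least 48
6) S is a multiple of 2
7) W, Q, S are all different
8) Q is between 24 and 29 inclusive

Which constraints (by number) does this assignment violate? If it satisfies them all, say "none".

1) 4P + 3U = 4(2) + 3(22) = 74 — OK.
2) S * W = 22 * 4 = 88 — OK.
3) W + P = 4 + 2 = 6; 6 ≤ 6 — OK.
4) values 2 < 4 < 22 — OK.
5) U + Q = 22 + 26 = 48; 48 ≥ 48 — OK.
6) 22 / 2 = 11, so 2 divides 22 — OK.
7) values 4, 26, 22 are pairwise distinct — OK.
8) Q = 26 lies in [24, 29] — OK.

No violations.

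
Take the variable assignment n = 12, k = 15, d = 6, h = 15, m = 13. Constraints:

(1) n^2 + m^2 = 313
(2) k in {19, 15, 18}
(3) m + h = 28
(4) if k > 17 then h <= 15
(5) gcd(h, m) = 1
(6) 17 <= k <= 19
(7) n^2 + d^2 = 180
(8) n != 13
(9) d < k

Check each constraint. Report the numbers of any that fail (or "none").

(1) n^2 + m^2 = 12^2 + 13^2 = 144 + 169 = 313 — OK.
(2) k = 15 is in {19, 15, 18} — OK.
(3) m + h = 13 + 15 = 28 — OK.
(4) k = 15, not > 17; antecedent false, conditional vacuously true — OK.
(5) gcd(15, 13) = 1 — OK.
(6) k = 15 is outside [17, 19] — violated.
(7) n^2 + d^2 = 12^2 + 6^2 = 144 + 36 = 180 — OK.
(8) n = 12, and 12 ≠ 13 — OK.
(9) d = 6, k = 15; 6 < 15 — OK.

Violated: 6.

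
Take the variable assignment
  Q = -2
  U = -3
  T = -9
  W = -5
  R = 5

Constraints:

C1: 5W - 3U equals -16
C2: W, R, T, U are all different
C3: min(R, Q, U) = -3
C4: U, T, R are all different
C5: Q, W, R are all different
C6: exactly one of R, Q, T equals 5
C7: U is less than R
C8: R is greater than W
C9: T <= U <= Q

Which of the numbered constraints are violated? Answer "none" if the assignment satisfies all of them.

The assignment satisfies every constraint.

C1: 5W - 3U = 5(-5) - 3(-3) = -16 — holds.
C2: values -5, 5, -9, -3 are pairwise distinct — holds.
C3: min(5, -2, -3) = -3 — holds.
C4: values -3, -9, 5 are pairwise distinct — holds.
C5: values -2, -5, 5 are pairwise distinct — holds.
C6: R=5, Q=-2, T=-9; 1 of them equals 5 — holds.
C7: U = -3, R = 5; -3 < 5 — holds.
C8: R = 5, W = -5; 5 > -5 — holds.
C9: values -9 <= -3 <= -2 — holds.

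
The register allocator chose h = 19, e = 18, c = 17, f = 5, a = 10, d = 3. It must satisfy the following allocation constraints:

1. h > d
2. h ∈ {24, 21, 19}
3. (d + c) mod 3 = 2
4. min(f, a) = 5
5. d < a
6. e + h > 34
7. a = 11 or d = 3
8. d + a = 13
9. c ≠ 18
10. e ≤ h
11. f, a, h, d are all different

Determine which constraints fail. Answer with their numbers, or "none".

1. h = 19, d = 3; 19 > 3 — holds.
2. h = 19 is in {24, 21, 19} — holds.
3. d + c = 20; 20 mod 3 = 2 — holds.
4. min(5, 10) = 5 — holds.
5. d = 3, a = 10; 3 < 10 — holds.
6. e + h = 18 + 19 = 37; 37 > 34 — holds.
7. a = 10 ≠ 11, but d = 3 = 3 (second disjunct) — holds.
8. d + a = 3 + 10 = 13 — holds.
9. c = 17, and 17 ≠ 18 — holds.
10. e = 18, h = 19; 18 ≤ 19 — holds.
11. values 5, 10, 19, 3 are pairwise distinct — holds.

Yes — all constraints hold.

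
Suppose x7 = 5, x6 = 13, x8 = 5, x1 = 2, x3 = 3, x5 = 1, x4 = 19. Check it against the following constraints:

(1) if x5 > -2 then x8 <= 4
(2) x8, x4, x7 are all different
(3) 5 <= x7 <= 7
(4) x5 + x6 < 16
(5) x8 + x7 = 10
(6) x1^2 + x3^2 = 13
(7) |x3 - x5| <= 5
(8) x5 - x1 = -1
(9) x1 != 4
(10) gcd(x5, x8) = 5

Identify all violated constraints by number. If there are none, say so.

Constraints 1, 2, and 10 do not hold.

(1) x5 = 1 > -2, so we need x8 ≤ 4; but x8 = 5 > 4 — violated.
(2) x8 = x7 = 5, not all different — violated.
(3) x7 = 5 lies in [5, 7] — satisfied.
(4) x5 + x6 = 1 + 13 = 14; 14 < 16 — satisfied.
(5) x8 + x7 = 5 + 5 = 10 — satisfied.
(6) x1^2 + x3^2 = 2^2 + 3^2 = 4 + 9 = 13 — satisfied.
(7) |3 - 1| = 2; 2 ≤ 5 — satisfied.
(8) x5 - x1 = 1 - 2 = -1 — satisfied.
(9) x1 = 2, and 2 ≠ 4 — satisfied.
(10) gcd(1, 5) = 1, not 5 — violated.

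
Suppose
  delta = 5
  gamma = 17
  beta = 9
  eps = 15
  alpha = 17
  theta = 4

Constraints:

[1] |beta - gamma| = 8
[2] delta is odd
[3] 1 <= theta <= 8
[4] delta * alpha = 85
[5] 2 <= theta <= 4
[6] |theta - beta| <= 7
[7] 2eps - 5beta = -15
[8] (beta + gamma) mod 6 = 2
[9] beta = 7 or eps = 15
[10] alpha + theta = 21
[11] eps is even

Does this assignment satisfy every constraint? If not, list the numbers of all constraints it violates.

[1] |9 - 17| = 8  true
[2] delta = 5 is odd  true
[3] theta = 4 lies in [1, 8]  true
[4] delta * alpha = 5 * 17 = 85  true
[5] theta = 4 lies in [2, 4]  true
[6] |4 - 9| = 5; 5 ≤ 7  true
[7] 2eps - 5beta = 2(15) - 5(9) = -15  true
[8] beta + gamma = 26; 26 mod 6 = 2  true
[9] beta = 9 ≠ 7, but eps = 15 = 15 (second disjunct)  true
[10] alpha + theta = 17 + 4 = 21  true
[11] eps = 15 is odd  false

Constraint 11 does not hold.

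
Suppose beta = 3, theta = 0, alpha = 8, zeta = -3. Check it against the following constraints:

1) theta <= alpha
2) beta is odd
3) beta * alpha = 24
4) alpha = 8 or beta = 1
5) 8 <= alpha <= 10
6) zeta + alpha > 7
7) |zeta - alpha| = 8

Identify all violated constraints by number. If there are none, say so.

1) theta = 0, alpha = 8; 0 ≤ 8 — holds.
2) beta = 3 is odd — holds.
3) beta * alpha = 3 * 8 = 24 — holds.
4) alpha = 8 = 8 (first disjunct) — holds.
5) alpha = 8 lies in [8, 10] — holds.
6) zeta + alpha = -3 + 8 = 5; 5 ≤ 7, bound 7 not met — fails.
7) |-3 - 8| = 11, not 8 — fails.

Violated: 6, 7.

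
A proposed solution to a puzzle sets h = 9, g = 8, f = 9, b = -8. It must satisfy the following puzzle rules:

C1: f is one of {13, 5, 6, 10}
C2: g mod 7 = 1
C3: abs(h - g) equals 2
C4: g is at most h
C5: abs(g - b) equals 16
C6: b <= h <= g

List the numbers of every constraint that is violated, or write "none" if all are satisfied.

C1: f = 9 is not in {13, 5, 6, 10} — fails.
C2: 8 mod 7 = 1 — holds.
C3: abs(9 - 8) = 1, not 2 — fails.
C4: g = 8, h = 9; 8 ≤ 9 — holds.
C5: abs(8 - (-8)) = 16 — holds.
C6: values -8, 9, 8; h = 9 is not <= g = 8 — fails.

No — constraints 1, 3, and 6 are not satisfied.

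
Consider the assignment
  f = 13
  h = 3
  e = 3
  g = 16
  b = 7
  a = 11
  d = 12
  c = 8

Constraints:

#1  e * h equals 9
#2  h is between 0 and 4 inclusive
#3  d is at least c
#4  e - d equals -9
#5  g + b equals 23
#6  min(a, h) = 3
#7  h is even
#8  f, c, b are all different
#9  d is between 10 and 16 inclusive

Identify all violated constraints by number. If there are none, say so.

Constraint 7 is violated.

#1 e * h = 3 * 3 = 9 — holds.
#2 h = 3 lies in [0, 4] — holds.
#3 d = 12, c = 8; 12 ≥ 8 — holds.
#4 e - d = 3 - 12 = -9 — holds.
#5 g + b = 16 + 7 = 23 — holds.
#6 min(11, 3) = 3 — holds.
#7 h = 3 is odd — does not hold.
#8 values 13, 8, 7 are pairwise distinct — holds.
#9 d = 12 lies in [10, 16] — holds.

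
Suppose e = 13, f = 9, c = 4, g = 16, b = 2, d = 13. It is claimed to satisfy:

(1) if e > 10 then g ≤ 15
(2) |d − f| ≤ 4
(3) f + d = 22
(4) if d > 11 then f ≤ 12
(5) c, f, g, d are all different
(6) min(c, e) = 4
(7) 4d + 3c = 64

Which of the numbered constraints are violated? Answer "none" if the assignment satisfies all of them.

Violated: 1.

(1) e = 13 > 10, so we need g ≤ 15; but g = 16 > 15 — does not hold.
(2) |13 − 9| = 4; 4 ≤ 4 — holds.
(3) f + d = 9 + 13 = 22 — holds.
(4) d = 13 > 11, so we need f ≤ 12; f = 9 ≤ 12 — holds.
(5) values 4, 9, 16, 13 are pairwise distinct — holds.
(6) min(4, 13) = 4 — holds.
(7) 4d + 3c = 4(13) + 3(4) = 64 — holds.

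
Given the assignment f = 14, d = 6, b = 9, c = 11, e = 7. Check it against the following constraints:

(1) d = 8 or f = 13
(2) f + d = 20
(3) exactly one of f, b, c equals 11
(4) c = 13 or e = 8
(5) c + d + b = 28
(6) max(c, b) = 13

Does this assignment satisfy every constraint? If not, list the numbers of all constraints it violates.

(1) d = 6 ≠ 8 and f = 14 ≠ 13; both disjuncts false  false
(2) f + d = 14 + 6 = 20  true
(3) f=14, b=9, c=11; 1 of them equals 11  true
(4) c = 11 ≠ 13 and e = 7 ≠ 8; both disjuncts false  false
(5) c + d + b = 11 + 6 + 9 = 26, not 28  false
(6) max(11, 9) = 11, not 13  false

Violated: 1, 4, 5, and 6.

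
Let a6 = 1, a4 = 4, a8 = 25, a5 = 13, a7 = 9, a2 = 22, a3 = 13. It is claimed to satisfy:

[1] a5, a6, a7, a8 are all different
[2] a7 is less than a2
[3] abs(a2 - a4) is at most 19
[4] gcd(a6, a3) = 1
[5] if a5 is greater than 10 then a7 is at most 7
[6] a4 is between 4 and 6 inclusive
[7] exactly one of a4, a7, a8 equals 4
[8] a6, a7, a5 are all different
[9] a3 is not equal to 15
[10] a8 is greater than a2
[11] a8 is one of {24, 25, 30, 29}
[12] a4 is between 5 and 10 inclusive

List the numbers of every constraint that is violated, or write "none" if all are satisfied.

[1] values 13, 1, 9, 25 are pairwise distinct — holds.
[2] a7 = 9, a2 = 22; 9 < 22 — holds.
[3] abs(22 - 4) = 18; 18 ≤ 19 — holds.
[4] gcd(1, 13) = 1 — holds.
[5] a5 = 13 > 10, so we need a7 ≤ 7; but a7 = 9 > 7 — does not hold.
[6] a4 = 4 lies in [4, 6] — holds.
[7] a4=4, a7=9, a8=25; 1 of them equals 4 — holds.
[8] values 1, 9, 13 are pairwise distinct — holds.
[9] a3 = 13, and 13 ≠ 15 — holds.
[10] a8 = 25, a2 = 22; 25 > 22 — holds.
[11] a8 = 25 is in {24, 25, 30, 29} — holds.
[12] a4 = 4 is outside [5, 10] — does not hold.

Constraints 5, 12 do not hold.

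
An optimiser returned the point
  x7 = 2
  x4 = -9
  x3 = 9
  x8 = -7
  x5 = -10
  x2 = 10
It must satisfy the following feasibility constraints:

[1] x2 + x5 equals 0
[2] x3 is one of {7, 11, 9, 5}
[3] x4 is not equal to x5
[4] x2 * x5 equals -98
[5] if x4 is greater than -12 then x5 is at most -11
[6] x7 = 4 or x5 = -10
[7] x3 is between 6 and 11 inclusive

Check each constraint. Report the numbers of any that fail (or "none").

Constraints 4 and 5 are violated.

[1] x2 + x5 = 10 + (-10) = 0 — satisfied.
[2] x3 = 9 is in {7, 11, 9, 5} — satisfied.
[3] x4 = -9, x5 = -10; distinct — satisfied.
[4] x2 * x5 = 10 * (-10) = -100, not -98 — violated.
[5] x4 = -9 > -12, so we need x5 ≤ -11; but x5 = -10 > -11 — violated.
[6] x7 = 2 ≠ 4, but x5 = -10 = -10 (second disjunct) — satisfied.
[7] x3 = 9 lies in [6, 11] — satisfied.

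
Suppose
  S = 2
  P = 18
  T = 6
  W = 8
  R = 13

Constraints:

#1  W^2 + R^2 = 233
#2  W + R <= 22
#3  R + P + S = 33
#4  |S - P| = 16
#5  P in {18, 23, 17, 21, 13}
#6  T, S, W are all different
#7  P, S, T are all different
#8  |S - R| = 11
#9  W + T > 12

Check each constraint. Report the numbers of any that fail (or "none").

All constraints are satisfied.

#1 W^2 + R^2 = 8^2 + 13^2 = 64 + 169 = 233  holds
#2 W + R = 8 + 13 = 21; 21 ≤ 22  holds
#3 R + P + S = 13 + 18 + 2 = 33  holds
#4 |2 - 18| = 16  holds
#5 P = 18 is in {18, 23, 17, 21, 13}  holds
#6 values 6, 2, 8 are pairwise distinct  holds
#7 values 18, 2, 6 are pairwise distinct  holds
#8 |2 - 13| = 11  holds
#9 W + T = 8 + 6 = 14; 14 > 12  holds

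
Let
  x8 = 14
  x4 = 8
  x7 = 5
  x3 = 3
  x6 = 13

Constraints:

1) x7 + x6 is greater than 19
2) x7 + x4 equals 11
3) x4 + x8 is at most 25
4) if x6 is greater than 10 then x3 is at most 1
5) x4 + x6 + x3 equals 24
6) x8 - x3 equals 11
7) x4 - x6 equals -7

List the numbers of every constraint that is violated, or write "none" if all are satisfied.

1) x7 + x6 = 5 + 13 = 18; 18 ≤ 19, bound 19 not met  no
2) x7 + x4 = 5 + 8 = 13, not 11  no
3) x4 + x8 = 8 + 14 = 22; 22 ≤ 25  yes
4) x6 = 13 > 10, so we need x3 ≤ 1; but x3 = 3 > 1  no
5) x4 + x6 + x3 = 8 + 13 + 3 = 24  yes
6) x8 - x3 = 14 - 3 = 11  yes
7) x4 - x6 = 8 - 13 = -5, not -7  no

Violated: 1, 2, 4, and 7.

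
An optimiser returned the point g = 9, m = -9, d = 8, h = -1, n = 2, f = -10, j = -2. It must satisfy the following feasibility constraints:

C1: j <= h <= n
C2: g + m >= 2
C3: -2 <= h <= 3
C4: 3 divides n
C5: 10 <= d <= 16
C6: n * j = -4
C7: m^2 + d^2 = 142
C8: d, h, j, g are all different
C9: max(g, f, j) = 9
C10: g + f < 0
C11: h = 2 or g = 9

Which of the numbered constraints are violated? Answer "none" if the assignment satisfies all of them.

Constraints 2, 4, 5, and 7 are violated.

C1: values -2 <= -1 <= 2 — OK.
C2: g + m = 9 + (-9) = 0; 0 < 2, bound 2 not met — violated.
C3: h = -1 lies in [-2, 3] — OK.
C4: 2 = 3*0 + 2, so 3 does not divide 2 — violated.
C5: d = 8 is outside [10, 16] — violated.
C6: n * j = 2 * (-2) = -4 — OK.
C7: m^2 + d^2 = (-9)^2 + 8^2 = 81 + 64 = 145, not 142 — violated.
C8: values 8, -1, -2, 9 are pairwise distinct — OK.
C9: max(9, -10, -2) = 9 — OK.
C10: g + f = 9 + (-10) = -1; -1 < 0 — OK.
C11: h = -1 ≠ 2, but g = 9 = 9 (second disjunct) — OK.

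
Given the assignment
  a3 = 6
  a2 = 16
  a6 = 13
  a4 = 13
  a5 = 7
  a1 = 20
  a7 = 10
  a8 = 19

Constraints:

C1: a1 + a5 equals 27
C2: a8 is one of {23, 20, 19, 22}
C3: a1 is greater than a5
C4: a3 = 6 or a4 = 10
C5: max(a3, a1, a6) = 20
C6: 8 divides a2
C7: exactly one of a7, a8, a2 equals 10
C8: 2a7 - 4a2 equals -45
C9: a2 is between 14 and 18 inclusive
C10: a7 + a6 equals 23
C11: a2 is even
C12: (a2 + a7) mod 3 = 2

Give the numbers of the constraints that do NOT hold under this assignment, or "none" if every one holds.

Violated: 8.

C1: a1 + a5 = 20 + 7 = 27  holds
C2: a8 = 19 is in {23, 20, 19, 22}  holds
C3: a1 = 20, a5 = 7; 20 > 7  holds
C4: a3 = 6 = 6 (first disjunct)  holds
C5: max(6, 20, 13) = 20  holds
C6: 16 / 8 = 2, so 8 divides 16  holds
C7: a7=10, a8=19, a2=16; 1 of them equals 10  holds
C8: 2a7 - 4a2 = 2(10) - 4(16) = -44, not -45  fails
C9: a2 = 16 lies in [14, 18]  holds
C10: a7 + a6 = 10 + 13 = 23  holds
C11: a2 = 16 is even  holds
C12: a2 + a7 = 26; 26 mod 3 = 2  holds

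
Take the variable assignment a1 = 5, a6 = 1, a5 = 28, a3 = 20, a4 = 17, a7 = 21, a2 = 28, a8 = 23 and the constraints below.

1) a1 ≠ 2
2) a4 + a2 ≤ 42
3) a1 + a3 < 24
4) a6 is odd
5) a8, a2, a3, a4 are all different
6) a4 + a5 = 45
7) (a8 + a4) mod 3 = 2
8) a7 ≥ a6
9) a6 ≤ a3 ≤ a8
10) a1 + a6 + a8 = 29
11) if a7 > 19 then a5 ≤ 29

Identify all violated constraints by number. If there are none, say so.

1) a1 = 5, and 5 ≠ 2 — OK.
2) a4 + a2 = 17 + 28 = 45; 45 > 42, bound 42 not met — violated.
3) a1 + a3 = 5 + 20 = 25; 25 ≥ 24, bound 24 not met — violated.
4) a6 = 1 is odd — OK.
5) values 23, 28, 20, 17 are pairwise distinct — OK.
6) a4 + a5 = 17 + 28 = 45 — OK.
7) a8 + a4 = 40; 40 mod 3 = 1, not 2 — violated.
8) a7 = 21, a6 = 1; 21 ≥ 1 — OK.
9) values 1 ≤ 20 ≤ 23 — OK.
10) a1 + a6 + a8 = 5 + 1 + 23 = 29 — OK.
11) a7 = 21 > 19, so we need a5 ≤ 29; a5 = 28 ≤ 29 — OK.

No — constraints 2, 3, 7 are not satisfied.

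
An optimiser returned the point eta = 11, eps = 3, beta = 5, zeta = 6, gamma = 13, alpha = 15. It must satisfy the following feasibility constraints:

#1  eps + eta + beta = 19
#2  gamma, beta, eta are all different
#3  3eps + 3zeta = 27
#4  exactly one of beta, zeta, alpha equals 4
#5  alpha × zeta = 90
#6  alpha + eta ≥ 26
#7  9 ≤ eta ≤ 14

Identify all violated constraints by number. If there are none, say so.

The assignment fails constraint 4.

#1 eps + eta + beta = 3 + 11 + 5 = 19  true
#2 values 13, 5, 11 are pairwise distinct  true
#3 3eps + 3zeta = 3(3) + 3(6) = 27  true
#4 beta=5, zeta=6, alpha=15; 0 of them equal 4, not exactly one  false
#5 alpha × zeta = 15 × 6 = 90  true
#6 alpha + eta = 15 + 11 = 26; 26 ≥ 26  true
#7 eta = 11 lies in [9, 14]  true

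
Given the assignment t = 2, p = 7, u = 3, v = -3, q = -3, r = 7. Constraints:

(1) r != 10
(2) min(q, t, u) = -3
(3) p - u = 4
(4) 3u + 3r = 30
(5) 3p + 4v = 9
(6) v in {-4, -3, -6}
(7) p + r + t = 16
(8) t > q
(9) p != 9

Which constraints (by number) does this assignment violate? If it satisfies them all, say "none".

(1) r = 7, and 7 ≠ 10  yes
(2) min(-3, 2, 3) = -3  yes
(3) p - u = 7 - 3 = 4  yes
(4) 3u + 3r = 3(3) + 3(7) = 30  yes
(5) 3p + 4v = 3(7) + 4(-3) = 9  yes
(6) v = -3 is in {-4, -3, -6}  yes
(7) p + r + t = 7 + 7 + 2 = 16  yes
(8) t = 2, q = -3; 2 > -3  yes
(9) p = 7, and 7 ≠ 9  yes

All constraints are satisfied.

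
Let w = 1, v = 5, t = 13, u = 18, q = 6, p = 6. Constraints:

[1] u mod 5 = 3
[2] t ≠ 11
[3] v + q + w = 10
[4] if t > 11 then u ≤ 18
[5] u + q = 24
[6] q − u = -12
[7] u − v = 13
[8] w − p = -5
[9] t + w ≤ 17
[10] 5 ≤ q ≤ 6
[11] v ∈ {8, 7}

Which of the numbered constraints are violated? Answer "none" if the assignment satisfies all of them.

No — constraints 3, 11 are not satisfied.

[1] 18 mod 5 = 3  ✔
[2] t = 13, and 13 ≠ 11  ✔
[3] v + q + w = 5 + 6 + 1 = 12, not 10  ✘
[4] t = 13 > 11, so we need u ≤ 18; u = 18 ≤ 18  ✔
[5] u + q = 18 + 6 = 24  ✔
[6] q − u = 6 − 18 = -12  ✔
[7] u − v = 18 − 5 = 13  ✔
[8] w − p = 1 − 6 = -5  ✔
[9] t + w = 13 + 1 = 14; 14 ≤ 17  ✔
[10] q = 6 lies in [5, 6]  ✔
[11] v = 5 is not in {8, 7}  ✘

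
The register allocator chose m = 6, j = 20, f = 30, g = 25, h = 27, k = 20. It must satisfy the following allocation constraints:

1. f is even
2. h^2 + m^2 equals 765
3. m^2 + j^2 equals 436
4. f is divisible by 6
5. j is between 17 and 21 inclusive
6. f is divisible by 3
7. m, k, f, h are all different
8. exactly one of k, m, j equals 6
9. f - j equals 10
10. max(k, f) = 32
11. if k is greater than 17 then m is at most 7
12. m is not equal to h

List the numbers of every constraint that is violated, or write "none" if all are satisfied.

1. f = 30 is even — holds.
2. h^2 + m^2 = 27^2 + 6^2 = 729 + 36 = 765 — holds.
3. m^2 + j^2 = 6^2 + 20^2 = 36 + 400 = 436 — holds.
4. 30 / 6 = 5, so 6 divides 30 — holds.
5. j = 20 lies in [17, 21] — holds.
6. 30 / 3 = 10, so 3 divides 30 — holds.
7. values 6, 20, 30, 27 are pairwise distinct — holds.
8. k=20, m=6, j=20; 1 of them equals 6 — holds.
9. f - j = 30 - 20 = 10 — holds.
10. max(20, 30) = 30, not 32 — does not hold.
11. k = 20 > 17, so we need m ≤ 7; m = 6 ≤ 7 — holds.
12. m = 6, h = 27; distinct — holds.

Violated: 10.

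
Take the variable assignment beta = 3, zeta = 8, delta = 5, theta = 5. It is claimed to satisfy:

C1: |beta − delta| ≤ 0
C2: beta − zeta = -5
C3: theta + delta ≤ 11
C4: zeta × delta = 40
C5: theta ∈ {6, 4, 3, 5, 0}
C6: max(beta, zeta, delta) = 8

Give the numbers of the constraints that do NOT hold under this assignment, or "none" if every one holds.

The assignment fails constraint 1.

C1: |3 − 5| = 2; 2 > 0, exceeds bound 0 — violated.
C2: beta − zeta = 3 − 8 = -5 — satisfied.
C3: theta + delta = 5 + 5 = 10; 10 ≤ 11 — satisfied.
C4: zeta × delta = 8 × 5 = 40 — satisfied.
C5: theta = 5 is in {6, 4, 3, 5, 0} — satisfied.
C6: max(3, 8, 5) = 8 — satisfied.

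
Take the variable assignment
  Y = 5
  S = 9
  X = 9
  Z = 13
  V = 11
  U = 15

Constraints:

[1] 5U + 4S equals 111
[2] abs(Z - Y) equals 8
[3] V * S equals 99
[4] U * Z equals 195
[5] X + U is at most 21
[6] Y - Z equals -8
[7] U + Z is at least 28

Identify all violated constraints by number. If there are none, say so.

The assignment fails constraint 5.

[1] 5U + 4S = 5(15) + 4(9) = 111 — satisfied.
[2] abs(13 - 5) = 8 — satisfied.
[3] V * S = 11 * 9 = 99 — satisfied.
[4] U * Z = 15 * 13 = 195 — satisfied.
[5] X + U = 9 + 15 = 24; 24 > 21, bound 21 not met — violated.
[6] Y - Z = 5 - 13 = -8 — satisfied.
[7] U + Z = 15 + 13 = 28; 28 ≥ 28 — satisfied.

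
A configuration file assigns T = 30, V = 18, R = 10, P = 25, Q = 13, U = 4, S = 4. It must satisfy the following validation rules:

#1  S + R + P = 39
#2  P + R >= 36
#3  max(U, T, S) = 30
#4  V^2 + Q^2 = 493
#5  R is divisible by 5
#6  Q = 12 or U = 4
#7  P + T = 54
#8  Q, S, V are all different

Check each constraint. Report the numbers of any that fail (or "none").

#1 S + R + P = 4 + 10 + 25 = 39  yes
#2 P + R = 25 + 10 = 35; 35 < 36, bound 36 not met  no
#3 max(4, 30, 4) = 30  yes
#4 V^2 + Q^2 = 18^2 + 13^2 = 324 + 169 = 493  yes
#5 10 / 5 = 2, so 5 divides 10  yes
#6 Q = 13 ≠ 12, but U = 4 = 4 (second disjunct)  yes
#7 P + T = 25 + 30 = 55, not 54  no
#8 values 13, 4, 18 are pairwise distinct  yes

Constraints 2, 7 do not hold.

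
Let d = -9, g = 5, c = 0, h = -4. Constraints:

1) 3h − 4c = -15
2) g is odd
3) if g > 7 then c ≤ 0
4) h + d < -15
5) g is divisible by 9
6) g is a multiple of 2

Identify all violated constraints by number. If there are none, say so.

1) 3h − 4c = 3(-4) − 4(0) = -12, not -15 — fails.
2) g = 5 is odd — holds.
3) g = 5, not > 7; antecedent false, conditional vacuously true — holds.
4) h + d = -4 + (-9) = -13; -13 ≥ -15, bound -15 not met — fails.
5) 5 = 9×0 + 5, so 9 does not divide 5 — fails.
6) 5 = 2×2 + 1, so 2 does not divide 5 — fails.

The assignment fails constraints 1, 4, 5, and 6.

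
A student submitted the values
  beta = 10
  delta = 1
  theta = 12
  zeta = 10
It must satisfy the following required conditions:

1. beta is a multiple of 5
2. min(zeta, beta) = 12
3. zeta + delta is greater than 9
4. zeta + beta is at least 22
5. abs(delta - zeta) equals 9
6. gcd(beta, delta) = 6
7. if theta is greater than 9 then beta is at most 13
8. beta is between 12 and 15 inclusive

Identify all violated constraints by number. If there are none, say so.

No — constraints 2, 4, 6, and 8 are not satisfied.

1. 10 / 5 = 2, so 5 divides 10 — satisfied.
2. min(10, 10) = 10, not 12 — violated.
3. zeta + delta = 10 + 1 = 11; 11 > 9 — satisfied.
4. zeta + beta = 10 + 10 = 20; 20 < 22, bound 22 not met — violated.
5. abs(1 - 10) = 9 — satisfied.
6. gcd(10, 1) = 1, not 6 — violated.
7. theta = 12 > 9, so we need beta ≤ 13; beta = 10 ≤ 13 — satisfied.
8. beta = 10 is outside [12, 15] — violated.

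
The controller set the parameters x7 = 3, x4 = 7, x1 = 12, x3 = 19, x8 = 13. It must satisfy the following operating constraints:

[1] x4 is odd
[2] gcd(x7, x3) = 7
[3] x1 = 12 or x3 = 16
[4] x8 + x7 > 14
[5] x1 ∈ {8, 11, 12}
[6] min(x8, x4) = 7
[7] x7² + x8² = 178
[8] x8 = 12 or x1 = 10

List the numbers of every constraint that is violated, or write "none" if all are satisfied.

No — constraints 2 and 8 are not satisfied.

[1] x4 = 7 is odd  OK
[2] gcd(3, 19) = 1, not 7  FAIL
[3] x1 = 12 = 12 (first disjunct)  OK
[4] x8 + x7 = 13 + 3 = 16; 16 > 14  OK
[5] x1 = 12 is in {8, 11, 12}  OK
[6] min(13, 7) = 7  OK
[7] x7² + x8² = 3² + 13² = 9 + 169 = 178  OK
[8] x8 = 13 ≠ 12 and x1 = 12 ≠ 10; both disjuncts false  FAIL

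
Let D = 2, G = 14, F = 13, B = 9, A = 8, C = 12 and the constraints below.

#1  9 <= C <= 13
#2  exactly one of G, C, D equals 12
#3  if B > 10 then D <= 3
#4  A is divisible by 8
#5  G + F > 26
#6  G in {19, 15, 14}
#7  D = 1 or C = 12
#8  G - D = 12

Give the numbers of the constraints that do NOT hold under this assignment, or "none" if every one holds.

#1 C = 12 lies in [9, 13] — holds.
#2 G=14, C=12, D=2; 1 of them equals 12 — holds.
#3 B = 9, not > 10; antecedent false, conditional vacuously true — holds.
#4 8 / 8 = 1, so 8 divides 8 — holds.
#5 G + F = 14 + 13 = 27; 27 > 26 — holds.
#6 G = 14 is in {19, 15, 14} — holds.
#7 D = 2 ≠ 1, but C = 12 = 12 (second disjunct) — holds.
#8 G - D = 14 - 2 = 12 — holds.

None — every constraint holds.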